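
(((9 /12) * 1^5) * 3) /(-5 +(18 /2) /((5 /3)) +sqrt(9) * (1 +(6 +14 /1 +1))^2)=45 /29048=0.00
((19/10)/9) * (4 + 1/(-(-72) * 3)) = 3287/3888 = 0.85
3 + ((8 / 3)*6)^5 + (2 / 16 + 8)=8388697 / 8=1048587.12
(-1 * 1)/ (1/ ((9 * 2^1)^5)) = -1889568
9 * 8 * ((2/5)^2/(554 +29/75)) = 864/41579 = 0.02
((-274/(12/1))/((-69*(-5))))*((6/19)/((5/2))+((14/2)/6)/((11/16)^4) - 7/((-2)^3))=-28461909331/69099663600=-0.41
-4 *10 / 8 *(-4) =20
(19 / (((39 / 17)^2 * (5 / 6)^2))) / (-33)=-0.16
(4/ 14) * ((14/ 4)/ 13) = 1/ 13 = 0.08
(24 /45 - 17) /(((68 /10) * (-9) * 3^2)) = 247 /8262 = 0.03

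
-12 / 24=-1 / 2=-0.50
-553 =-553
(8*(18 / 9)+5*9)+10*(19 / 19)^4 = 71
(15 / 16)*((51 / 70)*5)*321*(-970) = -119099025 / 112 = -1063384.15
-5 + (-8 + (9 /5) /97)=-6296 /485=-12.98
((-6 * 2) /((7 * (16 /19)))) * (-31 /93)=19 /28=0.68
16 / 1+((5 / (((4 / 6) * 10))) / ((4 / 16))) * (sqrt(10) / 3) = 19.16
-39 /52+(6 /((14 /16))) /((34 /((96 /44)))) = -0.31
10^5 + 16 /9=900016 /9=100001.78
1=1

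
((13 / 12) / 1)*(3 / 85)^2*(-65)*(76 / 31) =-9633 / 44795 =-0.22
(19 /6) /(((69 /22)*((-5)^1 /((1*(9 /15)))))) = -209 /1725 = -0.12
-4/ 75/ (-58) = 2/ 2175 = 0.00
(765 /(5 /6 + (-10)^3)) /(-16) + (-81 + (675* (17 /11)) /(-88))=-4896099 /52756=-92.81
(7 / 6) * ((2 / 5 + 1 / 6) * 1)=119 / 180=0.66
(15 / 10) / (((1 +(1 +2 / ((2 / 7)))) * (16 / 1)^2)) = 1 / 1536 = 0.00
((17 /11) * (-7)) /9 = -1.20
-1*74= -74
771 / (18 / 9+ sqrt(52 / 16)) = 202.75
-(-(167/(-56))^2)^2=-777796321/9834496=-79.09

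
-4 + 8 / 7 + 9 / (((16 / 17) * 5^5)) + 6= 1101071 / 350000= 3.15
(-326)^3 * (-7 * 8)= 1940174656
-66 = -66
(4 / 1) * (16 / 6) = 32 / 3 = 10.67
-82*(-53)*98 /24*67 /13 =7133959 /78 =91461.01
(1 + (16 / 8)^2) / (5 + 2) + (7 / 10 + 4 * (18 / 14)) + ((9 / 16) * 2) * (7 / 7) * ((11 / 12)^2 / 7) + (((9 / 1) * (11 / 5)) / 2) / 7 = 36317 / 4480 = 8.11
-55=-55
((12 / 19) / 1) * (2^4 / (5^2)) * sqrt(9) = 576 / 475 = 1.21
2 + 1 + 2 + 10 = 15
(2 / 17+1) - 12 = -10.88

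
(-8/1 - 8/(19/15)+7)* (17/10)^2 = -40171/1900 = -21.14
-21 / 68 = -0.31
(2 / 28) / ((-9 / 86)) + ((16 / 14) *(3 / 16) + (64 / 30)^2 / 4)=703 / 1050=0.67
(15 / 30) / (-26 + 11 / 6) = -0.02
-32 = -32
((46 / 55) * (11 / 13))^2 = 2116 / 4225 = 0.50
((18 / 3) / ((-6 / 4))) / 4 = -1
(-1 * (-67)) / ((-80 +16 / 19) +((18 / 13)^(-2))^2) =-133634448 / 157341245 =-0.85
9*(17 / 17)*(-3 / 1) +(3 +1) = -23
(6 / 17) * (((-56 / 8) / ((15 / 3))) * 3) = -1.48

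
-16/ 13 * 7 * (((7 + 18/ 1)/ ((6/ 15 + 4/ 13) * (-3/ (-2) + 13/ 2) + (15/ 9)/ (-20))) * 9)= -1512000/ 4351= -347.51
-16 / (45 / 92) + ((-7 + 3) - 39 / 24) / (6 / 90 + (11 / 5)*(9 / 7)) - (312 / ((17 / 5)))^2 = -267429224881 / 31628160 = -8455.42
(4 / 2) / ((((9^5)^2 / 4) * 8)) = 1 / 3486784401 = 0.00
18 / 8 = 9 / 4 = 2.25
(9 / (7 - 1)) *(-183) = -549 / 2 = -274.50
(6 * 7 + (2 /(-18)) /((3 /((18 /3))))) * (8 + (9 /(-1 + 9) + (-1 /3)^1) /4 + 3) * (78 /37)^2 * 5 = 42693625 /4107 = 10395.33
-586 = -586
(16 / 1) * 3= 48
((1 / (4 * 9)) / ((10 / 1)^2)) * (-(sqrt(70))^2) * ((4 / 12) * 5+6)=-161 / 1080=-0.15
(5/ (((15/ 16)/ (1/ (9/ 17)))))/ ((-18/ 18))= -272/ 27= -10.07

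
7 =7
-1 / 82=-0.01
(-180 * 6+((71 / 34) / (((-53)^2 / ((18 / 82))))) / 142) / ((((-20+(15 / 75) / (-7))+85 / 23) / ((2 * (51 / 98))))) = 2918013916095 / 42398776336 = 68.82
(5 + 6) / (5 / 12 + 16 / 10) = 60 / 11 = 5.45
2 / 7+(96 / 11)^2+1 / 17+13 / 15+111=40686497 / 215985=188.38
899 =899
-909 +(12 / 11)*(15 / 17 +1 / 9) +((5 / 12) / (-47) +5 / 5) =-95651575 / 105468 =-906.93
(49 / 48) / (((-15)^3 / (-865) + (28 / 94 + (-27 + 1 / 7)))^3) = -9034873645913437 / 102945010076898662352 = -0.00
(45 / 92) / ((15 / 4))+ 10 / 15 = 55 / 69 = 0.80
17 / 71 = 0.24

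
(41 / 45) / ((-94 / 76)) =-1558 / 2115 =-0.74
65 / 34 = 1.91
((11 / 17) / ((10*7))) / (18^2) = 11 / 385560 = 0.00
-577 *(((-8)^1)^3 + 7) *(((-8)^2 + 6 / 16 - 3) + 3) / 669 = 150063275 / 5352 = 28038.73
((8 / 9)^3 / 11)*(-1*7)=-3584 / 8019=-0.45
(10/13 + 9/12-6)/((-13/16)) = 932/169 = 5.51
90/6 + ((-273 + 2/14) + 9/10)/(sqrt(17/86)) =15 -19037 * sqrt(1462)/1190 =-596.68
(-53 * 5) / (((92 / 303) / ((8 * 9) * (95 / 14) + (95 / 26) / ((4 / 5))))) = -28826306475 / 66976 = -430397.55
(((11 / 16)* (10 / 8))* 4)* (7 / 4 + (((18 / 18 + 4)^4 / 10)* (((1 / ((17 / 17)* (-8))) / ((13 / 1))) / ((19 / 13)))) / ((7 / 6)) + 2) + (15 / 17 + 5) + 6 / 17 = 5184569 / 289408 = 17.91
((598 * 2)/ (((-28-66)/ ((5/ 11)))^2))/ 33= 7475/ 8820537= 0.00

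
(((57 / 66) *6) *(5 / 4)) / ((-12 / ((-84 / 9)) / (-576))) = -31920 / 11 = -2901.82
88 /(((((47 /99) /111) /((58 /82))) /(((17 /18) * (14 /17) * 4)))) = 87247776 /1927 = 45276.48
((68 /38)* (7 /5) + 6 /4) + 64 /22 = 14451 /2090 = 6.91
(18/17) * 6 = 108/17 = 6.35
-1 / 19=-0.05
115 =115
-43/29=-1.48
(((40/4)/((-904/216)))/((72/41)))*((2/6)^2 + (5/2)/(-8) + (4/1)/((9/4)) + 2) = -105575/21696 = -4.87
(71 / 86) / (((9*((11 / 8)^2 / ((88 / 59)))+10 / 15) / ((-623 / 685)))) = -33970944 / 546301885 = -0.06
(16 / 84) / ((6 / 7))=2 / 9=0.22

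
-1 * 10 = -10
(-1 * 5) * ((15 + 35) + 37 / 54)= -13685 / 54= -253.43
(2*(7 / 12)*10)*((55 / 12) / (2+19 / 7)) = 11.34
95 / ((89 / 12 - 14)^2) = 13680 / 6241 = 2.19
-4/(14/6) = -12/7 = -1.71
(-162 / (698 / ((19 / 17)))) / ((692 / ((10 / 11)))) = -7695 / 22580998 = -0.00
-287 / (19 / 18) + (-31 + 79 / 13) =-73314 / 247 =-296.82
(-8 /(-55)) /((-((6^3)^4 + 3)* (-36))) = 2 /1077507257805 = 0.00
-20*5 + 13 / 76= -7587 / 76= -99.83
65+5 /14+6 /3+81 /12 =74.11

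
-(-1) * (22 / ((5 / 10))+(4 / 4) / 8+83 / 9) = 3841 / 72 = 53.35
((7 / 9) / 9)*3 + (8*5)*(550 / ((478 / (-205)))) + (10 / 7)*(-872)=-10680.60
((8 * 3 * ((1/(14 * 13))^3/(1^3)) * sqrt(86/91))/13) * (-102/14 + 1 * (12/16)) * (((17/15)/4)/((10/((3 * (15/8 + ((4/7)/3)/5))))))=-4999377 * sqrt(7826)/1397832005024000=-0.00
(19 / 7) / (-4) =-19 / 28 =-0.68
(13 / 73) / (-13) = -1 / 73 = -0.01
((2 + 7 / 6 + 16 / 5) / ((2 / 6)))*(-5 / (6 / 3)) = -191 / 4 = -47.75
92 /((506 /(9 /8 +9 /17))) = 225 /748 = 0.30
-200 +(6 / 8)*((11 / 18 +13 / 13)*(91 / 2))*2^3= 1439 / 6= 239.83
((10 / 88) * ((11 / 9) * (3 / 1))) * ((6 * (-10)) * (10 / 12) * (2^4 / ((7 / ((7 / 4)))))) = -250 / 3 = -83.33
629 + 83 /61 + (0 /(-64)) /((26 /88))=38452 /61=630.36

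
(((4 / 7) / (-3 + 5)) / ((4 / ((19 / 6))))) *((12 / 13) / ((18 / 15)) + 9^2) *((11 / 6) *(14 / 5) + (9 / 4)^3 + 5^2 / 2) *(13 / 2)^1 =562749011 / 161280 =3489.27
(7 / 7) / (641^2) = 1 / 410881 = 0.00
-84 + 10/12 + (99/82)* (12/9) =-20063/246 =-81.56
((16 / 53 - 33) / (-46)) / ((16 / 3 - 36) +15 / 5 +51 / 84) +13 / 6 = 35583515 / 16624722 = 2.14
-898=-898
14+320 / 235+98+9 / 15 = 26781 / 235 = 113.96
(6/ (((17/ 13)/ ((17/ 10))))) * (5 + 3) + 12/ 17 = 5364/ 85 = 63.11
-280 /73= -3.84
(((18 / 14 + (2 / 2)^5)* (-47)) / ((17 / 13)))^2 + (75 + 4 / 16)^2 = 2812123577 / 226576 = 12411.39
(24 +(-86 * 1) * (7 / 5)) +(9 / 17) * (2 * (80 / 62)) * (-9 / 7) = -98.16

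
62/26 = 31/13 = 2.38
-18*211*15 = -56970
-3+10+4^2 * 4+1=72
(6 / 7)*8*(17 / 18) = 136 / 21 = 6.48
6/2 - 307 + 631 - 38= 289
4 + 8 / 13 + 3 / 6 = 133 / 26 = 5.12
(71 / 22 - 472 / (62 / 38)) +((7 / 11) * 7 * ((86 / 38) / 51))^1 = -188916421 / 660858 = -285.87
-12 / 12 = -1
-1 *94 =-94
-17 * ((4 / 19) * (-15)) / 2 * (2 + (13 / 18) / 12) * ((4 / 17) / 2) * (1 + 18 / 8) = 28925 / 1368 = 21.14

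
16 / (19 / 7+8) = 112 / 75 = 1.49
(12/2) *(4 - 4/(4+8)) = 22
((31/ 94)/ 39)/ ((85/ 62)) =961/ 155805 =0.01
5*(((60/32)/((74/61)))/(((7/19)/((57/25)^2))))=11296773/103600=109.04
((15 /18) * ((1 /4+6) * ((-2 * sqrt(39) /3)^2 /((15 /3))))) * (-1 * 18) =-325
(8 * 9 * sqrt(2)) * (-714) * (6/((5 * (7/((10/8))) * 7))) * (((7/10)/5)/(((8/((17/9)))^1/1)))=-2601 * sqrt(2)/50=-73.57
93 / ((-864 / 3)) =-31 / 96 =-0.32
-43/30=-1.43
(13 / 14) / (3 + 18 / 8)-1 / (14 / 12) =-100 / 147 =-0.68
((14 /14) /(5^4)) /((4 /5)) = 1 /500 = 0.00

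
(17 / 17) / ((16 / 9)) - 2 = -23 / 16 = -1.44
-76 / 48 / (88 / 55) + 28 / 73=-4247 / 7008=-0.61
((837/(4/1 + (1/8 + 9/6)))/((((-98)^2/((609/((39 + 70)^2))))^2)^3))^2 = 1626286019360753370473782569/137481835501748804161708475025776308635661564537283131985803123508125217459867228569600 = 0.00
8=8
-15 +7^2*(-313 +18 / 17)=-260102 / 17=-15300.12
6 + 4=10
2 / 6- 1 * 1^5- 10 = -32 / 3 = -10.67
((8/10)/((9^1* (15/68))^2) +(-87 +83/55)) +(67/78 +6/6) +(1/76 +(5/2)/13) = -82420097197/990346500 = -83.22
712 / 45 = 15.82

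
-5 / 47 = -0.11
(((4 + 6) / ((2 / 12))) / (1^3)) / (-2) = -30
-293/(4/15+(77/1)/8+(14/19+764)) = -668040/1766153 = -0.38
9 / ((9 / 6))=6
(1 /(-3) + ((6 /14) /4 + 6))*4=485 /21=23.10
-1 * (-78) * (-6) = -468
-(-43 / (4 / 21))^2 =-815409 / 16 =-50963.06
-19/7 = -2.71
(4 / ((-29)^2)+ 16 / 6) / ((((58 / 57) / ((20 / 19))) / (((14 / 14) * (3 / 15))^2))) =2696 / 24389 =0.11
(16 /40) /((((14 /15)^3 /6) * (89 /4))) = 4050 /30527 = 0.13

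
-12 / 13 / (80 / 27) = -81 / 260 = -0.31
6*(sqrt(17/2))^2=51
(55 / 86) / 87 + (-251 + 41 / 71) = -133026055 / 531222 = -250.42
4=4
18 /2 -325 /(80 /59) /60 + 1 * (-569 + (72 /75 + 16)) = -2625767 /4800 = -547.03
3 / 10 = 0.30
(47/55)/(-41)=-47/2255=-0.02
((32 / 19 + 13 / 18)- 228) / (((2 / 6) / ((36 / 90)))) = -77153 / 285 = -270.71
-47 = -47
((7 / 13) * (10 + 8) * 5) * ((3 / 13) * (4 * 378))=2857680 / 169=16909.35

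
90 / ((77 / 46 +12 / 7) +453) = 28980 / 146957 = 0.20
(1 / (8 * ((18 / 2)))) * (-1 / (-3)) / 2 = 1 / 432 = 0.00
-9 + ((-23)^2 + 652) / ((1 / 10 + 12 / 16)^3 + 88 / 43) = 398026669 / 915259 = 434.88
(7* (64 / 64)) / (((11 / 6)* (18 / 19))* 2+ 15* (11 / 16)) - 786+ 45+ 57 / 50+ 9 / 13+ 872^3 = 1806258851958731 / 2724150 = 663054109.34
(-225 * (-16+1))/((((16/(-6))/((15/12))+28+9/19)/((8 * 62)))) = 477090000/7507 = 63552.68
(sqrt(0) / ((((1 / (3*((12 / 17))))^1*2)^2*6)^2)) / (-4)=0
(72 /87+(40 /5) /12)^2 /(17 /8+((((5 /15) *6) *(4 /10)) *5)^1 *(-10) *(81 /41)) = -5543200 /190912887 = -0.03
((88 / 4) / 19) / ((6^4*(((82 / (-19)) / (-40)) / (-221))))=-12155 / 6642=-1.83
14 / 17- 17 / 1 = -275 / 17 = -16.18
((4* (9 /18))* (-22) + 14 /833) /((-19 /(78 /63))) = 136084 /47481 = 2.87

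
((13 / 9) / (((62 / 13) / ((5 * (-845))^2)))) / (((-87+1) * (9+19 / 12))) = -3016755625 / 507873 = -5939.98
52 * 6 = 312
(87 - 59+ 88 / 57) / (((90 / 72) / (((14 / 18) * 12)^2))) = 2058.88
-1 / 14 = -0.07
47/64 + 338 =21679/64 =338.73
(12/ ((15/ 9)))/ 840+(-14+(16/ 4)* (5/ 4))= -3147/ 350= -8.99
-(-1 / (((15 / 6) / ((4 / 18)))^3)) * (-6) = -128 / 30375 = -0.00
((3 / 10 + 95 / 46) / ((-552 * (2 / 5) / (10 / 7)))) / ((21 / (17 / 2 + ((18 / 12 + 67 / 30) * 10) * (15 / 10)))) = -3655 / 77763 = -0.05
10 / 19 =0.53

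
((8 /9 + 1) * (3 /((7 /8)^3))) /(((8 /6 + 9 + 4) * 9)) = 8704 /132741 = 0.07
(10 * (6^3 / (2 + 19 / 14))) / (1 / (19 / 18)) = 31920 / 47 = 679.15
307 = 307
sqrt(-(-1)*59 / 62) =sqrt(3658) / 62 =0.98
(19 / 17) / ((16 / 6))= 0.42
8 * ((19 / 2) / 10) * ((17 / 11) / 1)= 646 / 55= 11.75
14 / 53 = 0.26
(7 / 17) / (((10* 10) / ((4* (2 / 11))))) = 14 / 4675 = 0.00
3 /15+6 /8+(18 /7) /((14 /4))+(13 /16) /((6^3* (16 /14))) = 1.69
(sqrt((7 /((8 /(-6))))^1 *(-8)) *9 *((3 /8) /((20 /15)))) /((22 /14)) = 567 *sqrt(42) /352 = 10.44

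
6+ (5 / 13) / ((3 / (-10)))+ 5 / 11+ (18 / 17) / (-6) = 36436 / 7293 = 5.00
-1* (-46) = 46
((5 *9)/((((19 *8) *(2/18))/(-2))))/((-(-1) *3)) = -135/76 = -1.78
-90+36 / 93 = -2778 / 31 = -89.61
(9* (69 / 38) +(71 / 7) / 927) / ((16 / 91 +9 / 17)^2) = 1378613856529 / 41928838506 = 32.88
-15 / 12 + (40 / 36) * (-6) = -95 / 12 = -7.92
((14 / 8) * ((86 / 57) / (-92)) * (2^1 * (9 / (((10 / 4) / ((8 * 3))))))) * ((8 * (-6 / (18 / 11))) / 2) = 158928 / 2185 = 72.74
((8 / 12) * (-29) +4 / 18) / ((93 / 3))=-172 / 279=-0.62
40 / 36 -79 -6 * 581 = -32075 / 9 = -3563.89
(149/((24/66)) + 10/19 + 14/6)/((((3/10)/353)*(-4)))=-121376.01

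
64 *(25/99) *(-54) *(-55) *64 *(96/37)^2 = 28311552000/1369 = 20680461.65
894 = 894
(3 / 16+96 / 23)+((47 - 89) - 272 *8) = -814619 / 368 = -2213.64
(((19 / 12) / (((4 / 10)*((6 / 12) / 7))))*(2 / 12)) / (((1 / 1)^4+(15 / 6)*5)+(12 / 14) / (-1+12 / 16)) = 4655 / 5076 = 0.92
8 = 8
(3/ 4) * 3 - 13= -43/ 4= -10.75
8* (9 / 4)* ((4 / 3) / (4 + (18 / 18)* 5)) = 8 / 3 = 2.67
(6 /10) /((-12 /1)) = -0.05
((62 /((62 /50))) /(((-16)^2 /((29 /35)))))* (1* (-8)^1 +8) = 0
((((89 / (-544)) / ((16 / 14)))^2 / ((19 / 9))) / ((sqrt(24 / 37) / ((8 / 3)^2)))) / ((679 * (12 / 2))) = 55447 * sqrt(222) / 39269523456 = 0.00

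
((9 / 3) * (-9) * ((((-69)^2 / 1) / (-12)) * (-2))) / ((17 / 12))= -257094 / 17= -15123.18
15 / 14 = 1.07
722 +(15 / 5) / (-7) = 5051 / 7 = 721.57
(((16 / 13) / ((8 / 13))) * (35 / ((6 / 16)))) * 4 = 2240 / 3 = 746.67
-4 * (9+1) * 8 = -320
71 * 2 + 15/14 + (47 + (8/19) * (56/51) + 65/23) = 60331753/312018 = 193.36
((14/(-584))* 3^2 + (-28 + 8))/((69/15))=-4.39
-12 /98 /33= -2 /539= -0.00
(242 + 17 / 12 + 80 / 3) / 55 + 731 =485701 / 660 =735.91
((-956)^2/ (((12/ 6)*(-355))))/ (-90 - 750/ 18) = 9.78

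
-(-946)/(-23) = -946/23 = -41.13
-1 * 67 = -67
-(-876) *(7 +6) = 11388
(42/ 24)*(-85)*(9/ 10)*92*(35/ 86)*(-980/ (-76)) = -211227975/ 3268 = -64635.24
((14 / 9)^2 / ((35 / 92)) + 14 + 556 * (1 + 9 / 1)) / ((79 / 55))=24860506 / 6399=3885.06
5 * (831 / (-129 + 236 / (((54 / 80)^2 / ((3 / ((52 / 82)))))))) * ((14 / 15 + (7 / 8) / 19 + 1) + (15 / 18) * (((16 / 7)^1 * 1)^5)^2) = 1829143425543348519891 / 314863840712122072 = 5809.32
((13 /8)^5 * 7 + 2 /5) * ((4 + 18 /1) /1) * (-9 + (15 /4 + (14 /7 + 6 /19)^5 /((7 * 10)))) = -214080776903078217 /28397884211200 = -7538.62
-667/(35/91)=-8671/5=-1734.20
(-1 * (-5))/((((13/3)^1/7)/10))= 1050/13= 80.77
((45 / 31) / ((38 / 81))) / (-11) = -3645 / 12958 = -0.28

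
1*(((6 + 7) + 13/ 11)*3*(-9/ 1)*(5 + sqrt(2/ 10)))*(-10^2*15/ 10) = 126360*sqrt(5)/ 11 + 3159000/ 11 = 312868.14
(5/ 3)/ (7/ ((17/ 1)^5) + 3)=7099285/ 12778734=0.56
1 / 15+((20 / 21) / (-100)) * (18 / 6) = 4 / 105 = 0.04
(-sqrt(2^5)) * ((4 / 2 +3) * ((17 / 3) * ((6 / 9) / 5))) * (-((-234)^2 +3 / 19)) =47163304 * sqrt(2) / 57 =1170157.62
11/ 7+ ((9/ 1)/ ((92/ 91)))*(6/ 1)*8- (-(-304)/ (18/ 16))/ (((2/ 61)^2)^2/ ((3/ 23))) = -14731767677/ 483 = -30500554.20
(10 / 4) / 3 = 0.83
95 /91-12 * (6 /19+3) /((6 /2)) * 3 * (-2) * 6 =827357 /1729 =478.52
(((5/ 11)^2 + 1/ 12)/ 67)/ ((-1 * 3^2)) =-421/ 875556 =-0.00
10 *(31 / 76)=155 / 38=4.08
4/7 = 0.57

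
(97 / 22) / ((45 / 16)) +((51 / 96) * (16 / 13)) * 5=62251 / 12870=4.84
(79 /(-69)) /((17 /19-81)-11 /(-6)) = 0.01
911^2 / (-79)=-829921 / 79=-10505.33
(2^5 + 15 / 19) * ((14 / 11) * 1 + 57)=399343 / 209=1910.73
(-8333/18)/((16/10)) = -41665/144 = -289.34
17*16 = 272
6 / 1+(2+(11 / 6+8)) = 107 / 6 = 17.83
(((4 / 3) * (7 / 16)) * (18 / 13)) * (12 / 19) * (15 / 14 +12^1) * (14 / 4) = 11529 / 494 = 23.34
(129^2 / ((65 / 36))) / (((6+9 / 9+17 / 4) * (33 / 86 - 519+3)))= -2544224 / 1601275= -1.59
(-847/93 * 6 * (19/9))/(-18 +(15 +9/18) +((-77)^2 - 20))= -64372/3295827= -0.02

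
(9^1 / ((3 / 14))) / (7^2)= 6 / 7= 0.86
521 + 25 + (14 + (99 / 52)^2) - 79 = 1310425 / 2704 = 484.62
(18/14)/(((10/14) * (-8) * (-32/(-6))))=-27/640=-0.04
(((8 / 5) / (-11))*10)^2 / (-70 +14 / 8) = -1024 / 33033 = -0.03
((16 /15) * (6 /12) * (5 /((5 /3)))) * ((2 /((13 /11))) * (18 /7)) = 3168 /455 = 6.96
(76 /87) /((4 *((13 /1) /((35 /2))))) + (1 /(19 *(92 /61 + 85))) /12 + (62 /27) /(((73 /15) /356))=619083920659 /3679117364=168.27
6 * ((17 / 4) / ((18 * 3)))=17 / 36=0.47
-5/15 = -1/3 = -0.33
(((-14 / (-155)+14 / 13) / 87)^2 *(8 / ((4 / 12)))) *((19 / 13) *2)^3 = 809457696768 / 7501984347325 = 0.11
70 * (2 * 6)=840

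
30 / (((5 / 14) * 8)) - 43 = -65 / 2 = -32.50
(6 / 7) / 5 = 6 / 35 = 0.17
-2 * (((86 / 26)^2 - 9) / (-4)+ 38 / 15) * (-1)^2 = -10384 / 2535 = -4.10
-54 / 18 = -3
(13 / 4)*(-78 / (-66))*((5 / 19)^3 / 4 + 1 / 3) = 4700059 / 3621552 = 1.30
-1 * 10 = -10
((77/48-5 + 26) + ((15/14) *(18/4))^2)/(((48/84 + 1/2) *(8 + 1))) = 2696/567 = 4.75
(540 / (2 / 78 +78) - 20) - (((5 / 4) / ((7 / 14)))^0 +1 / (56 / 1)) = -14.10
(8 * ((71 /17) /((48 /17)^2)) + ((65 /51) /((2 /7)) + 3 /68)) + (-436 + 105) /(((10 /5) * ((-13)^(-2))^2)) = -23142592993 /4896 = -4726836.80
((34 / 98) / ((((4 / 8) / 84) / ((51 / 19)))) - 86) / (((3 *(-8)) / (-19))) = 4685 / 84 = 55.77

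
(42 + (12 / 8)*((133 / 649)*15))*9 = 544509 / 1298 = 419.50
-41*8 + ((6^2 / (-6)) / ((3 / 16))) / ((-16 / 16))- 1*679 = -975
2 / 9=0.22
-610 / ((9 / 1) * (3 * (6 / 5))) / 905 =-305 / 14661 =-0.02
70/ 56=5/ 4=1.25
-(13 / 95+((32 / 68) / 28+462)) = -5224647 / 11305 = -462.15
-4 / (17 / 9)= -36 / 17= -2.12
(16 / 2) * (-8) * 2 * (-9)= 1152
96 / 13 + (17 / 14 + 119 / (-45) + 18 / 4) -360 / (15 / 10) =-229.55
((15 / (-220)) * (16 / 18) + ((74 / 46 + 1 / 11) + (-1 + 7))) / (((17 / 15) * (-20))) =-0.34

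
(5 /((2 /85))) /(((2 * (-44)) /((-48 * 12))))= 15300 /11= 1390.91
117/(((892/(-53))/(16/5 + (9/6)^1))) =-291447/8920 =-32.67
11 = 11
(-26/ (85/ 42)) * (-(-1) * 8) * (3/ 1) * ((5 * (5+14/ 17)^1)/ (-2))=1297296/ 289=4488.91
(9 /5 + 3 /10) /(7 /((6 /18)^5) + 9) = 0.00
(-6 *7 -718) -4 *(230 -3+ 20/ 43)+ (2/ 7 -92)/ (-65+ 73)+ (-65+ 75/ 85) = -35725715/ 20468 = -1745.44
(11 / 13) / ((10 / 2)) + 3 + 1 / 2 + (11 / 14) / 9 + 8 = 48143 / 4095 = 11.76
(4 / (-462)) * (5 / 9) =-10 / 2079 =-0.00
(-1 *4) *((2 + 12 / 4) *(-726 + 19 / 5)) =14444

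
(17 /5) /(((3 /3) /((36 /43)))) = 612 /215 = 2.85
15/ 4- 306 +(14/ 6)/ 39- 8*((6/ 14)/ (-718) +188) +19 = -2101880149/ 1176084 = -1787.19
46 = 46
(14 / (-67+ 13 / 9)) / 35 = -9 / 1475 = -0.01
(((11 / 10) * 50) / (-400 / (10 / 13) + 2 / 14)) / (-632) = 385 / 2299848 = 0.00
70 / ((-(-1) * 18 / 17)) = 595 / 9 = 66.11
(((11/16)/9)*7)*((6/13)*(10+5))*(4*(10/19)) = 1925/247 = 7.79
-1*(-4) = 4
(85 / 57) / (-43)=-85 / 2451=-0.03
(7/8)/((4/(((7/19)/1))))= 49/608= 0.08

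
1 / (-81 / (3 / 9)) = -1 / 243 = -0.00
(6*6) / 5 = 36 / 5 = 7.20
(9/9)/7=1/7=0.14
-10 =-10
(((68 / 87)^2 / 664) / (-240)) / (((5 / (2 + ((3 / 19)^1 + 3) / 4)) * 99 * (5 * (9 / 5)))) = -15317 / 6381152929800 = -0.00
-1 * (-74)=74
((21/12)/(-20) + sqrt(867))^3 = -116525143/512000 + 94332099 * sqrt(3)/6400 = 25301.78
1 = 1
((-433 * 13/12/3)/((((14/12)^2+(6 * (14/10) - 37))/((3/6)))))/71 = 28145/696226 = 0.04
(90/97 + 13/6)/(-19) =-0.16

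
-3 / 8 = -0.38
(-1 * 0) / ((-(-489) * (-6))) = 0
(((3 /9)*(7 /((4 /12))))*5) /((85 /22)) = 154 /17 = 9.06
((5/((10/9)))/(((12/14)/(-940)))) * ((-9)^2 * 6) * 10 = -23984100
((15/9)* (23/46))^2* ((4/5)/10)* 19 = 19/18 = 1.06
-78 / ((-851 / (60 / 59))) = 4680 / 50209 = 0.09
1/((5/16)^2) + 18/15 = 11.44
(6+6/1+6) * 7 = 126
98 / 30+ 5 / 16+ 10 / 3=553 / 80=6.91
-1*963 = -963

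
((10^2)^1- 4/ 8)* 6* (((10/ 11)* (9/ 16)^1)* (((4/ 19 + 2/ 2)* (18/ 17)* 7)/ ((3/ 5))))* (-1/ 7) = -9268425/ 14212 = -652.15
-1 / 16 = -0.06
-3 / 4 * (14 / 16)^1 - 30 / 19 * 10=-9999 / 608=-16.45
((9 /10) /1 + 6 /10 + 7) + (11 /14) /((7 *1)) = 422 /49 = 8.61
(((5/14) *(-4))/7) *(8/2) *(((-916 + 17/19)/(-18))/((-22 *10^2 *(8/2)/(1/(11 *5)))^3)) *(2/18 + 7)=17387/6679759328550000000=0.00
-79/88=-0.90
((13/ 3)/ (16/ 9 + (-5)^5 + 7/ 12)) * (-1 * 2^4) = 0.02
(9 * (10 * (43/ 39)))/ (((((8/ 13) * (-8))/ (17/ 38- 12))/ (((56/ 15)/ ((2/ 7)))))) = 924973/ 304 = 3042.67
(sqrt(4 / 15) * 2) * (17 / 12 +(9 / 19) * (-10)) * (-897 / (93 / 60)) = 905372 * sqrt(15) / 1767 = 1984.43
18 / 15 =6 / 5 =1.20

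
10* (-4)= -40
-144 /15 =-9.60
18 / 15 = 6 / 5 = 1.20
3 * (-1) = -3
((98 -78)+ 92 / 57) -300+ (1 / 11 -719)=-625304 / 627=-997.30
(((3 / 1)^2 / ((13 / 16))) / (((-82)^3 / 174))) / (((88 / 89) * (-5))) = 69687 / 98557030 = 0.00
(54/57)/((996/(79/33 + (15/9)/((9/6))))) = 347/104082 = 0.00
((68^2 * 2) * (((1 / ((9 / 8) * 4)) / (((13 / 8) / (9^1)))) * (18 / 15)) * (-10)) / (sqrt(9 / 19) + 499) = -8417307648 / 30751565 + 2663424 * sqrt(19) / 30751565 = -273.34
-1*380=-380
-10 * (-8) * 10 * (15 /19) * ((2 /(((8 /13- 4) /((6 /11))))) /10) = -46800 /2299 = -20.36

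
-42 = -42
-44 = -44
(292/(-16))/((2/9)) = -657/8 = -82.12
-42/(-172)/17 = 21/1462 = 0.01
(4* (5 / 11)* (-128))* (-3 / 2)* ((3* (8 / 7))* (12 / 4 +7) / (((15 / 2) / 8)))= 983040 / 77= 12766.75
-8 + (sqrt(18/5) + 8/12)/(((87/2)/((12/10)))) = -3472/435 + 12 * sqrt(10)/725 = -7.93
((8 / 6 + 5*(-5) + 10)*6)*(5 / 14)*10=-2050 / 7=-292.86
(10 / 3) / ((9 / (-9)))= -10 / 3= -3.33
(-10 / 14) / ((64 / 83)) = -415 / 448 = -0.93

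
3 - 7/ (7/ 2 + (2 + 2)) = 31/ 15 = 2.07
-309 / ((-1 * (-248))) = -309 / 248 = -1.25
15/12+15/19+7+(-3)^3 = -1365/76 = -17.96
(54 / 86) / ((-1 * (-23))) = 27 / 989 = 0.03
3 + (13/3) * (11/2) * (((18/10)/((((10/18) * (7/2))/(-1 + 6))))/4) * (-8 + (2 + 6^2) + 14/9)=30564/35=873.26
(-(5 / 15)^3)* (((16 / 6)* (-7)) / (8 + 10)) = 28 / 729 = 0.04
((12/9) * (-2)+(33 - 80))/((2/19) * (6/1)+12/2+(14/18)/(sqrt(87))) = -119700342/15980069+161367 * sqrt(87)/15980069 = -7.40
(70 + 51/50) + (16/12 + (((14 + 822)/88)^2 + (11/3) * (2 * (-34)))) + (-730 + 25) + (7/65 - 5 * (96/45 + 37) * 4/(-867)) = -2673660109/3381300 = -790.72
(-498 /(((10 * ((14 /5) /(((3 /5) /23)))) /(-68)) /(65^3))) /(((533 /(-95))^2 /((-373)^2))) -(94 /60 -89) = 310934569816253843 /8119230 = 38296066229.96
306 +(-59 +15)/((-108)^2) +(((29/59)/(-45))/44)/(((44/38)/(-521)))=63723478901/208173240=306.11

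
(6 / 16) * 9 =27 / 8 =3.38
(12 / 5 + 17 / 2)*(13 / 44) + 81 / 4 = 10327 / 440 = 23.47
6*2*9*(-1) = -108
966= 966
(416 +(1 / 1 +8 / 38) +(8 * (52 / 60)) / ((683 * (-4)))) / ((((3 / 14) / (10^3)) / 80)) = 18191403104000 / 116793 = 155757649.04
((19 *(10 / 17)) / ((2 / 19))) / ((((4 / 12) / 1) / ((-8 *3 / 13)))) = -129960 / 221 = -588.05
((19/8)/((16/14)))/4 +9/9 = 1.52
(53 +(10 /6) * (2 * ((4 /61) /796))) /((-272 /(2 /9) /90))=-9650555 /2476356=-3.90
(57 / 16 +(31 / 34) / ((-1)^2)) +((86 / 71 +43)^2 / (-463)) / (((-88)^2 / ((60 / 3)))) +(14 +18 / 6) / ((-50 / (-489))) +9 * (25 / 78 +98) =13176740452531481 / 12482607880600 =1055.61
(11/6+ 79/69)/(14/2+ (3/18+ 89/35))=14385/46897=0.31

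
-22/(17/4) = -88/17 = -5.18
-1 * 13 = -13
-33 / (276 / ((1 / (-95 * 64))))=11 / 559360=0.00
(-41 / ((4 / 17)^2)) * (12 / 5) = -35547 / 20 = -1777.35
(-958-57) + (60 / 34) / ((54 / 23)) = -155180 / 153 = -1014.25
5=5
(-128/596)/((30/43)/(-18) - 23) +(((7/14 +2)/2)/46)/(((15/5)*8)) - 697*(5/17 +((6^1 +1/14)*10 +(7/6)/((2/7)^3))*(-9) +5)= 2364556499936453/3422174784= 690951.41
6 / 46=3 / 23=0.13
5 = 5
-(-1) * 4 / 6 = 2 / 3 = 0.67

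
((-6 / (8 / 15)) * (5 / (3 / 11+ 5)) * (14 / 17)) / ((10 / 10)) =-17325 / 1972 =-8.79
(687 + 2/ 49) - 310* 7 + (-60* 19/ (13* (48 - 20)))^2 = -12199160/ 8281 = -1473.15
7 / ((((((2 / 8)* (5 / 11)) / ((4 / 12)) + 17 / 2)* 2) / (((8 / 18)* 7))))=4312 / 3501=1.23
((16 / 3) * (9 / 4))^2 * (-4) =-576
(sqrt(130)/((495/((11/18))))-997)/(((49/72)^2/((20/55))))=-782.76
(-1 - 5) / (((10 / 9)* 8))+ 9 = 333 / 40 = 8.32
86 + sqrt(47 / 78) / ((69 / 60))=10 * sqrt(3666) / 897 + 86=86.68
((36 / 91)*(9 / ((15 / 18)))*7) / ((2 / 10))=1944 / 13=149.54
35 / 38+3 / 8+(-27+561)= 535.30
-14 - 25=-39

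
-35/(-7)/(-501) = -5/501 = -0.01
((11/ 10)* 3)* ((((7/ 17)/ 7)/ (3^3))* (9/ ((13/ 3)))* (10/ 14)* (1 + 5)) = 99/ 1547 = 0.06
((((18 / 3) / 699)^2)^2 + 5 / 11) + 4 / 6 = 109049934805 / 97260752193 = 1.12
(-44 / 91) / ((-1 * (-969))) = -44 / 88179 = -0.00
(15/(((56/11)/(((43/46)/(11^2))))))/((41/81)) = 52245/1161776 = 0.04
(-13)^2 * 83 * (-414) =-5807178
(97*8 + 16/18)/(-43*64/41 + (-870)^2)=71668/69817833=0.00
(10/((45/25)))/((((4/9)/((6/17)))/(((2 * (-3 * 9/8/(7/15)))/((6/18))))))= -91125/476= -191.44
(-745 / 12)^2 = 555025 / 144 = 3854.34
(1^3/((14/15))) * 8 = 60/7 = 8.57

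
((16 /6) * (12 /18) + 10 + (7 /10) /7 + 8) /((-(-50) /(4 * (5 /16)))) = 1789 /3600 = 0.50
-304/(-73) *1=304/73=4.16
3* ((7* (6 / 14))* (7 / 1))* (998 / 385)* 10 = 17964 / 11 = 1633.09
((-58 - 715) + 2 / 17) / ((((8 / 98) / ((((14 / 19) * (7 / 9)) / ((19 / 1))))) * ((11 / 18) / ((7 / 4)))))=-220827173 / 270028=-817.79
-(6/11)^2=-36/121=-0.30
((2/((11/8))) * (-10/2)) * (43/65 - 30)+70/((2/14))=100582/143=703.37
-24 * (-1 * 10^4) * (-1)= -240000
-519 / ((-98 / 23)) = 121.81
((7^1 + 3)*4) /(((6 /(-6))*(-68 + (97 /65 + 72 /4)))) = 2600 /3153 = 0.82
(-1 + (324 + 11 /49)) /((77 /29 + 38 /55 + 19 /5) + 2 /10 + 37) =12630805 /1732934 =7.29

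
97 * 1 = 97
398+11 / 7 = 2797 / 7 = 399.57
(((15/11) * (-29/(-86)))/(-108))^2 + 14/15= 5412557093/5799055680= 0.93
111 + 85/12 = 1417/12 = 118.08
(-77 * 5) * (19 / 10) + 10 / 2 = -1453 / 2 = -726.50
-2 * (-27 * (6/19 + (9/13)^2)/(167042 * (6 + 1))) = 68931/1877301517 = 0.00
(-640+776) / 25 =5.44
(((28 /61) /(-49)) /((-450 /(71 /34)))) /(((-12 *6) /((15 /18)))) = -71 /141114960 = -0.00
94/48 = 47/24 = 1.96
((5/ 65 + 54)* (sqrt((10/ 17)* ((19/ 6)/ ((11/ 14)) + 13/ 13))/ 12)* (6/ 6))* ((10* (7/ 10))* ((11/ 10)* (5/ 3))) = 4921* sqrt(232815)/ 23868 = 99.48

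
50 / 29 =1.72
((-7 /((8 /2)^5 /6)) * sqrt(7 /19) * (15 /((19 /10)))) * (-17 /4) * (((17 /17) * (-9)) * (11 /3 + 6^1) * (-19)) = 2329425 * sqrt(133) /19456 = 1380.77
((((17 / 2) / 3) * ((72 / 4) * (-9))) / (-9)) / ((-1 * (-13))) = 51 / 13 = 3.92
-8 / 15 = -0.53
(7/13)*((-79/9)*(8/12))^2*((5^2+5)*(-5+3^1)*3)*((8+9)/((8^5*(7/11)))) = -5835335/2156544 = -2.71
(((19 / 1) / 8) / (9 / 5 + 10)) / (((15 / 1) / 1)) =19 / 1416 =0.01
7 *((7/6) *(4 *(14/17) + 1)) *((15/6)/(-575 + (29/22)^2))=-309155/2021487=-0.15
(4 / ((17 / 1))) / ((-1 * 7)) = -4 / 119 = -0.03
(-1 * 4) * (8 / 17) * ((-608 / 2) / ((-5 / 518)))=-5039104 / 85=-59283.58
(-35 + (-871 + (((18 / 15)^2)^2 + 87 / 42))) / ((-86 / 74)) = 776.01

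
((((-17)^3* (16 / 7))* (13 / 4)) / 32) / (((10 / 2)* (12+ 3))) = -15.21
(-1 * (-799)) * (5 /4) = 3995 /4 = 998.75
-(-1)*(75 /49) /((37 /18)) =1350 /1813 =0.74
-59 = -59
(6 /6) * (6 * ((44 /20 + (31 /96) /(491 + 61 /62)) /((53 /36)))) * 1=8.97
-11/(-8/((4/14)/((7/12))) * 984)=11/16072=0.00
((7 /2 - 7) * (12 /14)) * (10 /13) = -2.31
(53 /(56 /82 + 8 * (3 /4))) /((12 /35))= 76055 /3288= 23.13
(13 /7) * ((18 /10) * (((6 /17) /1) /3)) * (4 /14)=468 /4165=0.11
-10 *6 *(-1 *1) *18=1080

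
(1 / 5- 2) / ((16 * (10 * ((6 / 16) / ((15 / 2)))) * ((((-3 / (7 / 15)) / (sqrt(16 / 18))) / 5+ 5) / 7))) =-3087 / 9071- 11907 * sqrt(2) / 181420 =-0.43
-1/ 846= -0.00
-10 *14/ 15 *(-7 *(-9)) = -588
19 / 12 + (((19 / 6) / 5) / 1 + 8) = 613 / 60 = 10.22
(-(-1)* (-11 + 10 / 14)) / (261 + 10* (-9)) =-8 / 133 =-0.06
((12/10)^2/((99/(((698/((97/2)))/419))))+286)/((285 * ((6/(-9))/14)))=-22376042738/1061798375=-21.07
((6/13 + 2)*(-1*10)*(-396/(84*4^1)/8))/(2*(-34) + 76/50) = -1375/25207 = -0.05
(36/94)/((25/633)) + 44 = 63094/1175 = 53.70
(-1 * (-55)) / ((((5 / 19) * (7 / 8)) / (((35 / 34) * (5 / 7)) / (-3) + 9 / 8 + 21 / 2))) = 2718.17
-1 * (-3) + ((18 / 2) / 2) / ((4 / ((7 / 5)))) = 183 / 40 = 4.58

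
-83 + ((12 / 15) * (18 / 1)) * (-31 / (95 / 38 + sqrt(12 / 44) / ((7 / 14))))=-67945 / 227 + 17856 * sqrt(33) / 1135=-208.94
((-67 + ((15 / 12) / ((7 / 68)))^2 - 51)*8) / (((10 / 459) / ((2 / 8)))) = 2703.42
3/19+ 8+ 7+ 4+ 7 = 497/19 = 26.16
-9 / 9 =-1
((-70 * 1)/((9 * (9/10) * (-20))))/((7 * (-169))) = -5/13689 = -0.00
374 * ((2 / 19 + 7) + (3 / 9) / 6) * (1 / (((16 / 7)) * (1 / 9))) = 3205741 / 304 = 10545.20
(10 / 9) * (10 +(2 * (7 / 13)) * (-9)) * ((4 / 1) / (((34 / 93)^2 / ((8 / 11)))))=307520 / 41327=7.44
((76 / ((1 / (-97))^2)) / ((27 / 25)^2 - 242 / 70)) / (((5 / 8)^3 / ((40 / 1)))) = -256286105600 / 5011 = -51144702.77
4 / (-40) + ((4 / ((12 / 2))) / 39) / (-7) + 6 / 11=39911 / 90090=0.44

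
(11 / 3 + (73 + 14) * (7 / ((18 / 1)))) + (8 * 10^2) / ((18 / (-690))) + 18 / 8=-367523 / 12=-30626.92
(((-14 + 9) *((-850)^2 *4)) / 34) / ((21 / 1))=-425000 / 21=-20238.10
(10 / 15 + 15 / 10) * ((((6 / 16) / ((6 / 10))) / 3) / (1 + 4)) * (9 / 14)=13 / 224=0.06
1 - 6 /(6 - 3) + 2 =1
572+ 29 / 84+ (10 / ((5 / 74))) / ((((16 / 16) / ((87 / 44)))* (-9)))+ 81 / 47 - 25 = 22432885 / 43428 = 516.55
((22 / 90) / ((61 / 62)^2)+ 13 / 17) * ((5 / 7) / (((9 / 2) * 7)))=827318 / 35866719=0.02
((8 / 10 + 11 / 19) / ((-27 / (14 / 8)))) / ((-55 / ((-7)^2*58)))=1303057 / 282150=4.62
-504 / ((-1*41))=504 / 41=12.29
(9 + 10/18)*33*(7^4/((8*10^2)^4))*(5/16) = 1135673/1966080000000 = 0.00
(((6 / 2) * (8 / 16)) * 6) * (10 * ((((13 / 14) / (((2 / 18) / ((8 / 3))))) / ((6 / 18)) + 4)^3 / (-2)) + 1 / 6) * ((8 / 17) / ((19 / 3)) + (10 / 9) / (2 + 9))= -10260991816811 / 3656037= -2806588.61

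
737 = 737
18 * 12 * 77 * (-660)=-10977120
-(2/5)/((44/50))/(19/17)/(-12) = 85/2508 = 0.03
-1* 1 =-1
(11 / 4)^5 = 161051 / 1024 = 157.28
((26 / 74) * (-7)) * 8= -728 / 37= -19.68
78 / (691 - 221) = 39 / 235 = 0.17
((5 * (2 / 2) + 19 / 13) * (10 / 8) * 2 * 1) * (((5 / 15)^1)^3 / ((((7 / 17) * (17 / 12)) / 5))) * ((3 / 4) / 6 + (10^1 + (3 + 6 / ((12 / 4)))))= 3025 / 39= 77.56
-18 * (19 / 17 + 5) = -1872 / 17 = -110.12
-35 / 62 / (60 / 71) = -497 / 744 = -0.67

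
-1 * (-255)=255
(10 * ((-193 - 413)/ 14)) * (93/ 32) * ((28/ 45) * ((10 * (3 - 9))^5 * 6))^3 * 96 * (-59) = -174325075917670616924160000000000000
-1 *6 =-6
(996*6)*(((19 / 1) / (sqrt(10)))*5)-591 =-591 + 56772*sqrt(10) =178937.83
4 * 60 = 240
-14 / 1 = -14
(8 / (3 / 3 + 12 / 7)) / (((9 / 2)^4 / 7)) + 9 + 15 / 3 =1751498 / 124659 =14.05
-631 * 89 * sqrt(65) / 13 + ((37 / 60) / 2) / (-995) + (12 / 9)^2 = 636689 / 358200 - 56159 * sqrt(65) / 13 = -34826.56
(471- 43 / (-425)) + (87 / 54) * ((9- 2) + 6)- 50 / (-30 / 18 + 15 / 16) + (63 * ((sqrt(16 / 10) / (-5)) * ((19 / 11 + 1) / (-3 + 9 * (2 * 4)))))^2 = 1922977197067 / 3427681950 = 561.01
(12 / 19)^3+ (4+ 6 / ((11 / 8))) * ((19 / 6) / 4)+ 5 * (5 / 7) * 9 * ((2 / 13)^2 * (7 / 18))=548466539 / 76505286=7.17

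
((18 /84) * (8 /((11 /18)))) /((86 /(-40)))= -4320 /3311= -1.30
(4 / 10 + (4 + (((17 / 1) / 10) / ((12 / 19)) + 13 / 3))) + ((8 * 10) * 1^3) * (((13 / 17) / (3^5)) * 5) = 2095867 / 165240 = 12.68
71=71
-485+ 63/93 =-15014/31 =-484.32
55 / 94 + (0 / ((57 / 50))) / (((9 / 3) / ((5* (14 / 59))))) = 55 / 94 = 0.59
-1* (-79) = 79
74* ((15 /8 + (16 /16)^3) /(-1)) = -851 /4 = -212.75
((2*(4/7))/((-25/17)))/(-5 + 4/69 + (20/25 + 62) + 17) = -4692/451955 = -0.01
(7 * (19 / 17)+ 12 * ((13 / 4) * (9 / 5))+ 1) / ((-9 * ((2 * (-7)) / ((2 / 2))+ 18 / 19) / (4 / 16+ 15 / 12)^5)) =3445821 / 674560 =5.11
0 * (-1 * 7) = 0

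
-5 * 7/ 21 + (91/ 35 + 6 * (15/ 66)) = 379/ 165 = 2.30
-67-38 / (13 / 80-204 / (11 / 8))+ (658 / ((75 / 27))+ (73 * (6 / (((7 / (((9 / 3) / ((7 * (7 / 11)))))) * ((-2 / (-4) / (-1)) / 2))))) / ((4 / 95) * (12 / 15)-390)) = 2523830686780267 / 14796568329025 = 170.57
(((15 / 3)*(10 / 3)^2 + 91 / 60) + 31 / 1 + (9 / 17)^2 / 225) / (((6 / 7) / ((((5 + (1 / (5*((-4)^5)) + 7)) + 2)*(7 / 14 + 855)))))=6555475247440049 / 5326848000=1230648.08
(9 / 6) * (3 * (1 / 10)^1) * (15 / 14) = 27 / 56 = 0.48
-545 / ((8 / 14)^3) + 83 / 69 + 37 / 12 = -12879587 / 4416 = -2916.57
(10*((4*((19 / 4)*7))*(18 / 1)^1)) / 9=2660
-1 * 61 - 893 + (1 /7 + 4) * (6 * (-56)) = -2346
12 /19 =0.63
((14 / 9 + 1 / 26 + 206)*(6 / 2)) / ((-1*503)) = -48577 / 39234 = -1.24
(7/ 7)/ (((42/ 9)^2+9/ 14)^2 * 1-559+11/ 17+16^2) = 269892/ 54067985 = 0.00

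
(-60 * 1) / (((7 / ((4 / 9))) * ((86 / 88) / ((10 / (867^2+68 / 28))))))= -440 / 8484717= -0.00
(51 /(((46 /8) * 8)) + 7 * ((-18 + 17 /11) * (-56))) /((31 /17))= 55494001 /15686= 3537.80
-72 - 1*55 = -127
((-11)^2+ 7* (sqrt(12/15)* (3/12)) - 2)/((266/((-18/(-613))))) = 9* sqrt(5)/116470+ 153/11647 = 0.01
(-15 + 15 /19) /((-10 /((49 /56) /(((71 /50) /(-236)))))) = -278775 /1349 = -206.65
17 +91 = 108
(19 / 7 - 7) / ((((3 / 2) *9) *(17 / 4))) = -80 / 1071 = -0.07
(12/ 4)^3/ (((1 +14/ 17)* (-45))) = -51/ 155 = -0.33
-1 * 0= 0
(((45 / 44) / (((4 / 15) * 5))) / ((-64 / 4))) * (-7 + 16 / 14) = 5535 / 19712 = 0.28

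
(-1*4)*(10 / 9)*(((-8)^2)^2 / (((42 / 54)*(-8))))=20480 / 7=2925.71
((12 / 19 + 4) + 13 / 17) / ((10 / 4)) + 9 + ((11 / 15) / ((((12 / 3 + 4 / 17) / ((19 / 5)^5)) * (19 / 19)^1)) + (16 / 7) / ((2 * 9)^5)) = 2475817897158491 / 16688723625000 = 148.35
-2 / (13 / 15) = -30 / 13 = -2.31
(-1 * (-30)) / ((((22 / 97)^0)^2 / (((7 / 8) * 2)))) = 105 / 2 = 52.50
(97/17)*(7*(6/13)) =4074/221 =18.43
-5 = -5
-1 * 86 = -86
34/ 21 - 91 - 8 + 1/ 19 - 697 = -316937/ 399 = -794.33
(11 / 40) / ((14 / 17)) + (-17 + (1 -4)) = -11013 / 560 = -19.67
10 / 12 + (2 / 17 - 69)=-6941 / 102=-68.05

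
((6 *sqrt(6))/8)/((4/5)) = 15 *sqrt(6)/16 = 2.30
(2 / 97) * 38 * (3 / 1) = 228 / 97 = 2.35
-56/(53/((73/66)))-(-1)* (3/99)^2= -67399/57717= -1.17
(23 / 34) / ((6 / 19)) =437 / 204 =2.14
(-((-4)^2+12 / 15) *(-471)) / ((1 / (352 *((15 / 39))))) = 13926528 / 13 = 1071271.38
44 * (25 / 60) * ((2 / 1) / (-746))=-0.05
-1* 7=-7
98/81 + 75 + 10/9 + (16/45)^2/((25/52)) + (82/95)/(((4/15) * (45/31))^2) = 213778183/2565000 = 83.34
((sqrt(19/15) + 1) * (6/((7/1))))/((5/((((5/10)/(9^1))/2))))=1/210 + sqrt(285)/3150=0.01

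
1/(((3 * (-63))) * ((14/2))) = -0.00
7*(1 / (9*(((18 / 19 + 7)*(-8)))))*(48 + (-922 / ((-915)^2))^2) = -1118709366462793 / 1905170414298750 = -0.59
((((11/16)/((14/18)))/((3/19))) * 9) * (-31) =-174933/112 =-1561.90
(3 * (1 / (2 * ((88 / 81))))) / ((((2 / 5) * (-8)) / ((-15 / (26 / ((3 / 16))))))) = 54675 / 1171456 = 0.05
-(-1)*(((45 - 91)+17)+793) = 764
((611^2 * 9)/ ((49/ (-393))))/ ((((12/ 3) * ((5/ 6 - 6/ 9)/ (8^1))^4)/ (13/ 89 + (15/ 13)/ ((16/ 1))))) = -4861104045437952/ 623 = -7802735225422.07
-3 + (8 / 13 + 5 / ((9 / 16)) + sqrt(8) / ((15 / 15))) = 2 * sqrt(2) + 761 / 117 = 9.33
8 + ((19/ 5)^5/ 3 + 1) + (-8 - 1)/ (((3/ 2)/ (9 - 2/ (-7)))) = 217.40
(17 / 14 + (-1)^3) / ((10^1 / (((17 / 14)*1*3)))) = 153 / 1960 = 0.08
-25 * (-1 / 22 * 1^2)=25 / 22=1.14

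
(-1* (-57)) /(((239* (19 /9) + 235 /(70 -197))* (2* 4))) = 65151 /4596736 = 0.01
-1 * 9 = -9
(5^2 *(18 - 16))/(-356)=-25/178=-0.14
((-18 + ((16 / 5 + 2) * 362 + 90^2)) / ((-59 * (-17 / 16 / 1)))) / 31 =797152 / 155465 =5.13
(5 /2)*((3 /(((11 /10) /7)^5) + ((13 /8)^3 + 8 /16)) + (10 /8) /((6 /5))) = 38730542279545 /494748672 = 78283.27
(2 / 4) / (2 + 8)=1 / 20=0.05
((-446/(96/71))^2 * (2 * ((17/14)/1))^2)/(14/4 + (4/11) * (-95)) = -796924083131/38553984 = -20670.34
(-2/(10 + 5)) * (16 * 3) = -32/5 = -6.40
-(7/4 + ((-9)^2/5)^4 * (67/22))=-5768308739/27500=-209756.68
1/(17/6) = 6/17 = 0.35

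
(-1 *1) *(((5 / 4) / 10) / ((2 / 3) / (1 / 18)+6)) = -1 / 144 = -0.01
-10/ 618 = -5/ 309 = -0.02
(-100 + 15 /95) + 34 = -1251 /19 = -65.84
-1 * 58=-58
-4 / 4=-1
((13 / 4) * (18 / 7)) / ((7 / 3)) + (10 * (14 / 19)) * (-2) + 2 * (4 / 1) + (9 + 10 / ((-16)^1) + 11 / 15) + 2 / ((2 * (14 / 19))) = 816703 / 111720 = 7.31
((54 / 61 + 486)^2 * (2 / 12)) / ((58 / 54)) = 3969405000 / 107909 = 36784.74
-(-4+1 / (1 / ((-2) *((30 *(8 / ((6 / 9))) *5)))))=3604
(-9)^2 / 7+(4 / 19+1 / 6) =9535 / 798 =11.95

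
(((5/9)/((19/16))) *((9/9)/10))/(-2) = -4/171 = -0.02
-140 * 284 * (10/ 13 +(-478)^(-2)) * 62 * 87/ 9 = -40835166998360/ 2227719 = -18330483.78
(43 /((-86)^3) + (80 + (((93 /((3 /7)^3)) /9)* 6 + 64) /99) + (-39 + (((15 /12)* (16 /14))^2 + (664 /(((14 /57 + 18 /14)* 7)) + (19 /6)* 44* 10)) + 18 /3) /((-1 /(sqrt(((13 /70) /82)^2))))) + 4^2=2649346380571117 /26133747554376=101.38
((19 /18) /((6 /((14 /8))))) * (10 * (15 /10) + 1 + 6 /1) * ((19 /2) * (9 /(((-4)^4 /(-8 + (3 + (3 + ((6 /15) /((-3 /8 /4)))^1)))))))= -1306459 /92160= -14.18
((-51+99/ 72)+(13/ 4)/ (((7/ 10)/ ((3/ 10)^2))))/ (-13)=6889/ 1820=3.79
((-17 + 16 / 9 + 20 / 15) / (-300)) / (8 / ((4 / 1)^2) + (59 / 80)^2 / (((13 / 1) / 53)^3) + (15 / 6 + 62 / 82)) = 720616000 / 632157412959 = 0.00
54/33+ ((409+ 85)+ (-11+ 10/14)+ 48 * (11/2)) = 57700/77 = 749.35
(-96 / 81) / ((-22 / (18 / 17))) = 32 / 561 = 0.06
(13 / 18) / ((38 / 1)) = 13 / 684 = 0.02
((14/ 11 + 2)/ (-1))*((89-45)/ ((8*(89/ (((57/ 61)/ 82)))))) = -513/ 222589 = -0.00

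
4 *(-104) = -416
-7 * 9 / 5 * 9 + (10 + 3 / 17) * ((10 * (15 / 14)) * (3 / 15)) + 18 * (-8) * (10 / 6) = -197298 / 595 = -331.59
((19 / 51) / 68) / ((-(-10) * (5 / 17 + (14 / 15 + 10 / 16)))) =19 / 64243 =0.00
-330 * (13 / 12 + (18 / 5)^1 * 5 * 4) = -48235 / 2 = -24117.50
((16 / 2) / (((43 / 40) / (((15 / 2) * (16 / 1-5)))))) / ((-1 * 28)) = -6600 / 301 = -21.93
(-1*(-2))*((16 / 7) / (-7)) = -32 / 49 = -0.65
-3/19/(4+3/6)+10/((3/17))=1076/19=56.63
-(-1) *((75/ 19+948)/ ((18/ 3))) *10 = 30145/ 19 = 1586.58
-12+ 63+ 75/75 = 52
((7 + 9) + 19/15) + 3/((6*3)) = 523/30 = 17.43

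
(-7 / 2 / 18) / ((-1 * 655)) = 7 / 23580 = 0.00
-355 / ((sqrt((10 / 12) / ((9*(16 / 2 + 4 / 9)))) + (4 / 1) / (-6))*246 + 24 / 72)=1845*sqrt(570) / 125833 + 279870 / 125833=2.57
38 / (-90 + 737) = 38 / 647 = 0.06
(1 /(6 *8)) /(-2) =-1 /96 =-0.01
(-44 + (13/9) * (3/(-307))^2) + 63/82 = -334111639/7728418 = -43.23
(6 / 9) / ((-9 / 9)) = -2 / 3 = -0.67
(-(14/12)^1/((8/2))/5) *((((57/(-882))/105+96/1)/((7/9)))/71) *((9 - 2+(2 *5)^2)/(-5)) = 317094607/146118000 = 2.17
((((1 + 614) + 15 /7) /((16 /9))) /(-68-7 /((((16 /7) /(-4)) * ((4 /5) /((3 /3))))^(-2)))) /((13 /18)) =-91125 /13169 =-6.92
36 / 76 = 0.47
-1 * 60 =-60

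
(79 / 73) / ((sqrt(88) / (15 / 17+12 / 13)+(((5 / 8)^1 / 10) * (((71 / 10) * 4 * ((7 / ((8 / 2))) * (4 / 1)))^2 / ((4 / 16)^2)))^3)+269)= 189544512226623591793585921875 / 10811980761702235610514290671836068594927753 - 3401436035156250 * sqrt(22) / 10811980761702235610514290671836068594927753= 0.00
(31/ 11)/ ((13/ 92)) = 2852/ 143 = 19.94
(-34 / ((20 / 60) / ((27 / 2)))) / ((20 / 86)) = -59211 / 10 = -5921.10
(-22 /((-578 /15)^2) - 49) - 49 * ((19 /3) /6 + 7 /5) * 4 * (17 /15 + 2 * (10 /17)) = -130872562987 /112753350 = -1160.70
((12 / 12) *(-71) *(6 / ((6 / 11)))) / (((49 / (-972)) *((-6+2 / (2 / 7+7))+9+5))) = 19357866 / 10339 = 1872.32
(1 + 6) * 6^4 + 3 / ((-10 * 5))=453597 / 50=9071.94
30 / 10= 3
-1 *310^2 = -96100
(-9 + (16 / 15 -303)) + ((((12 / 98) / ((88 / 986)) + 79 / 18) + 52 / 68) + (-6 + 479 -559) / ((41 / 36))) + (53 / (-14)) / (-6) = -25648637029 / 67622940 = -379.29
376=376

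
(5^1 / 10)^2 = 1 / 4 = 0.25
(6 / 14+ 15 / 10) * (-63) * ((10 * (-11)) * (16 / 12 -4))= -35640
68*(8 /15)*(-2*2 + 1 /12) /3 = -6392 /135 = -47.35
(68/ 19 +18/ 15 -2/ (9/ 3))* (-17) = -69.91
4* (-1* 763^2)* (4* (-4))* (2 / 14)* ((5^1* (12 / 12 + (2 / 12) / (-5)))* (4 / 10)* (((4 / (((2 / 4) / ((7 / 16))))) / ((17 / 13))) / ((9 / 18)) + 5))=27166999552 / 255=106537253.15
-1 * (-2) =2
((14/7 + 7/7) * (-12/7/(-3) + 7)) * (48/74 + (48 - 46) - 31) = -166791/259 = -643.98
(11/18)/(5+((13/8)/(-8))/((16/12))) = 1408/11169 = 0.13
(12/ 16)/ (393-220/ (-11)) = 3/ 1652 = 0.00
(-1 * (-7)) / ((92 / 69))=21 / 4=5.25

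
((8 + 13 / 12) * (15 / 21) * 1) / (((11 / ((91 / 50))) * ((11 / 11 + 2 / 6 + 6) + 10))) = 109 / 1760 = 0.06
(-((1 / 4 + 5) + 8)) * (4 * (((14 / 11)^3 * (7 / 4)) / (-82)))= 127253 / 54571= 2.33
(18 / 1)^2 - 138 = 186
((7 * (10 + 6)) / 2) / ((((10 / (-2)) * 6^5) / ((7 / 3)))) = -0.00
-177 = -177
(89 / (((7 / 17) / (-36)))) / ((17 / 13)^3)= -7039188 / 2023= -3479.58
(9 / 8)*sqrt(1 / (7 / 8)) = 9*sqrt(14) / 28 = 1.20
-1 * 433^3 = -81182737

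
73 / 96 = 0.76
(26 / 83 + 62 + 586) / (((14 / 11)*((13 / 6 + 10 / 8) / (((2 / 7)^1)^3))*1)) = 28411680 / 8170603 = 3.48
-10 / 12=-5 / 6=-0.83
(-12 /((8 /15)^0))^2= 144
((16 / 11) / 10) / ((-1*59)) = -0.00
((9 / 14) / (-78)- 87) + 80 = -2551 / 364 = -7.01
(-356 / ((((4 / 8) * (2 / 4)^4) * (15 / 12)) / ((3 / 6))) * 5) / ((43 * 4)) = -5696 / 43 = -132.47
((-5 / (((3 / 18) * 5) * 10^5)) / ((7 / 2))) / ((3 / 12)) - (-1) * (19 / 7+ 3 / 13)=1674961 / 568750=2.94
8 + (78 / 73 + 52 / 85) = 60066 / 6205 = 9.68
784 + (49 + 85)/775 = 607734/775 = 784.17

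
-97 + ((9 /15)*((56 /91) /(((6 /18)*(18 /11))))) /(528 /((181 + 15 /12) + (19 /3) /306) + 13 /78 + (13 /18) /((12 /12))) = -17939057879 /185280290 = -96.82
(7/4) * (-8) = -14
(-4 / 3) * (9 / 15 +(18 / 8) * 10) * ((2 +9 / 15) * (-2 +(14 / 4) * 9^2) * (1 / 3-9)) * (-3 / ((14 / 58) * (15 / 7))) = -424926502 / 375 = -1133137.34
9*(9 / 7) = 81 / 7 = 11.57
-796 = -796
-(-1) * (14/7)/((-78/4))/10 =-2/195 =-0.01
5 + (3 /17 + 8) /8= 819 /136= 6.02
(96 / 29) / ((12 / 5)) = 40 / 29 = 1.38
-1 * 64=-64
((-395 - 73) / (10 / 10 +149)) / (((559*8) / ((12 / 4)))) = -9 / 4300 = -0.00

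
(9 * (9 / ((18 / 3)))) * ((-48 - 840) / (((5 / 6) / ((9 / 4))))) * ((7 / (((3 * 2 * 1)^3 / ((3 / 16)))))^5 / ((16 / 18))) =-621859 / 2061584302080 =-0.00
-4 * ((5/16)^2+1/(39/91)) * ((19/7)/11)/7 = -0.34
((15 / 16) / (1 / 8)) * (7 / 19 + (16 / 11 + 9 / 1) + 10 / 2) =49605 / 418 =118.67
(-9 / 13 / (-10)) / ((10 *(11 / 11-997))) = -3 / 431600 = -0.00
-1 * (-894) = 894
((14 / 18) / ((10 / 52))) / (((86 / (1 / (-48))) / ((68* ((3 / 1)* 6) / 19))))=-1547 / 24510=-0.06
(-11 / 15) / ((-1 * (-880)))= -1 / 1200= -0.00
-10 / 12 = -5 / 6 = -0.83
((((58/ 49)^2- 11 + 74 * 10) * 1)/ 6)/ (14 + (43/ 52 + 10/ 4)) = 45596018/ 6489903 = 7.03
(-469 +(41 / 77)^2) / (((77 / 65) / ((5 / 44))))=-225795375 / 5021863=-44.96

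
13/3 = 4.33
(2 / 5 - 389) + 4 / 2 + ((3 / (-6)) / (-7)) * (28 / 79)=-152697 / 395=-386.57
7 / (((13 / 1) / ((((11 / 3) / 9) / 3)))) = 77 / 1053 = 0.07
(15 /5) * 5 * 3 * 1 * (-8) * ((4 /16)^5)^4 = -45 /137438953472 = -0.00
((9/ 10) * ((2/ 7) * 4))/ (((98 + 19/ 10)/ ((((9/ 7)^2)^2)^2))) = 0.08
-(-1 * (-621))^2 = -385641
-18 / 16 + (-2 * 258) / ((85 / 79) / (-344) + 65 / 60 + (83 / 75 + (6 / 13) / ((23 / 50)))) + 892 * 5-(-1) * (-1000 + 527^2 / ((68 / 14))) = 313541109709873 / 5184500312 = 60476.63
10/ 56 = 5/ 28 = 0.18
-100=-100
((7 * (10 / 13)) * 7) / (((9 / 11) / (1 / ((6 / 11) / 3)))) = 29645 / 117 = 253.38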